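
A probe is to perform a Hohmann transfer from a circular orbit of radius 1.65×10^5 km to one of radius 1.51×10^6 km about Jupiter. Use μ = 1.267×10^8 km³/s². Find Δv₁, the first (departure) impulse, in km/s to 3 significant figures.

The Hohmann ellipse has a_t = (r₁ + r₂)/2 = 8.375×10^5 km.
On the circular orbit at r = 1.650×10^5 km, v_c = √(μ/r) = 27.711 km/s.
Vis-viva on the transfer ellipse at r = 1.650×10^5 km gives v_t = √[μ(2/r − 1/a_t)] = 37.209 km/s.
Δv₁ = |v_t − v_c| = |37.209 − 27.711| = 9.498 km/s.

Δv₁ = 9.50 km/s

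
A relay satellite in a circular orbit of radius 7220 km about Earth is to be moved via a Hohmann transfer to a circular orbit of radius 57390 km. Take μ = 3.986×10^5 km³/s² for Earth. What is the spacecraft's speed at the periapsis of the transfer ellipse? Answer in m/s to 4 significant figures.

Transfer-ellipse semi-major axis a_t = (r₁ + r₂)/2 = (7220 + 57390)/2 = 32305 km.
The periapsis of the transfer ellipse is at r = 7220 km.
From the vis-viva equation, v = √[μ(2/r − 1/a_t)] = 9.903 km/s.

v = 9903 m/s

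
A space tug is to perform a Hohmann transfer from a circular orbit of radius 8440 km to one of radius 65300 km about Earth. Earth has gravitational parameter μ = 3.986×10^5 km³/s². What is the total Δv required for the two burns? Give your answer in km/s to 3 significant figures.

Semi-major axis of the transfer orbit: a_t = (8440 + 65300)/2 = 36870 km.
Circular speed at r₁: v₁ = √(μ/r₁) = √(3.986×10^5/8440) = 6.87223 km/s.
Transfer-orbit speed at r₁ (vis-viva equation): v_p = √[μ(2/r₁ − 1/a_t)] = 9.14571 km/s.
First burn Δv₁ = |v_p − v₁| = 2.273 km/s.
Circular speed at r₂: v₂ = √(μ/r₂) = 2.471 km/s.
Transfer-orbit speed at r₂: v_a = √[μ(2/r₂ − 1/a_t)] = 1.182 km/s.
Second burn Δv₂ = |v₂ − v_a| = 1.289 km/s.
Δv = Δv₁ + Δv₂ = 2.273 + 1.289 = 3.562 km/s.

Δv = 3.56 km/s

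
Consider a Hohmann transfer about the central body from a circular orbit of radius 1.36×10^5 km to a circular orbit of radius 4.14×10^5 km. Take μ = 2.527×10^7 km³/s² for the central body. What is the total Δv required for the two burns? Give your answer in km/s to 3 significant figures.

Transfer-ellipse semi-major axis a_t = (r₁ + r₂)/2 = (1.360×10^5 + 4.140×10^5)/2 = 2.750×10^5 km.
At r₁ the circular-orbit speed is v₁ = √(μ/r₁) = 13.63117 km/s.
Transfer-orbit speed at r₁ (vis-viva equation): v_p = √[μ(2/r₁ − 1/a_t)] = 16.72503 km/s.
First burn Δv₁ = |v_p − v₁| = 3.0939 km/s.
At r₂, v₂ = √(μ/r₂) = 7.8127 km/s.
Transfer-orbit speed at r₂: v_a = √[μ(2/r₂ − 1/a_t)] = 5.4942 km/s.
Second burn Δv₂ = |v₂ − v_a| = 2.3185 km/s.
Δv = Δv₁ + Δv₂ = 3.0939 + 2.3185 = 5.412 km/s.

Δv = 5.41 km/s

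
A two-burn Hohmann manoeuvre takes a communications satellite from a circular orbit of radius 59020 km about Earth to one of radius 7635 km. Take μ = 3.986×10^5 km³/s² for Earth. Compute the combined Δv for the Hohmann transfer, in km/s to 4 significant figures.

Semi-major axis of the transfer orbit: a_t = (59020 + 7635)/2 = 33327.5 km.
Circular speed at r₁: v₁ = √(μ/r₁) = √(3.986×10^5/59020) = 2.599 km/s.
Transfer-orbit speed at r₁ (v² = μ(2/r − 1/a)): v_a = √[μ(2/r₁ − 1/a_t)] = 1.244 km/s.
First burn Δv₁ = |v_a − v₁| = 1.355 km/s.
Circular speed at r₂: v₂ = √(μ/r₂) = 7.225 km/s.
Transfer-orbit speed at r₂: v_p = √[μ(2/r₂ − 1/a_t)] = 9.615 km/s.
Second burn Δv₂ = |v₂ − v_p| = 2.390 km/s.
Total Δv = Δv₁ + Δv₂ = 3.745 km/s.

Δv = 3.745 km/s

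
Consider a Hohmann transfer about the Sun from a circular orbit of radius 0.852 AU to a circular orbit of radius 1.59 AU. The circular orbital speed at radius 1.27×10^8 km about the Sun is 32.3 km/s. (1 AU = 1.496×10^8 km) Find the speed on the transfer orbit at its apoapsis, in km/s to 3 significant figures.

v = 19.7 km/s

From the circular-orbit relation v² = μ/r at r = 1.27×10^8 km: μ = v²r = (32.3)² × 1.27×10^8 = 1.32498×10^11 km³/s².
In km: r₁ = 0.852 × 1.496×10^8 = 1.274592×10^8 km; r₂ = 1.59 × 1.496×10^8 = 2.37864×10^8 km.
Semi-major axis of the transfer orbit: a_t = (1.274592×10^8 + 2.37864×10^8)/2 = 1.826616×10^8 km.
At apoapsis, r = 2.37864×10^8 km.
Vis-viva: v = √[μ(2/r − 1/a_t)] = √[1.32498×10^11 × (2/2.37864×10^8 − 1/1.826616×10^8)] = 19.72 km/s.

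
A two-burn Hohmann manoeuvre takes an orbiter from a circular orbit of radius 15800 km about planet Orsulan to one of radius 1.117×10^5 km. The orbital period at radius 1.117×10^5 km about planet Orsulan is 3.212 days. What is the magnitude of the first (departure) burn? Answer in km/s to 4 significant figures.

Δv₁ = 2.177 km/s

From Kepler's third law T² = 4π²r³/μ at r = 1.117×10^5 km, T = 3.212 days = 3.212 × 86400 s = 2.775168×10^5 s: μ = 4π²r³/T² = 7.14399×10^5 km³/s².
The Hohmann ellipse has a_t = (r₁ + r₂)/2 = 63750 km.
On the circular orbit at r = 15800 km, v_c = √(μ/r) = 6.724 km/s.
Vis-viva on the transfer ellipse at r = 15800 km gives v_t = √[μ(2/r − 1/a_t)] = 8.901 km/s.
Δv₁ = |v_t − v_c| = |8.901 − 6.724| = 2.177 km/s.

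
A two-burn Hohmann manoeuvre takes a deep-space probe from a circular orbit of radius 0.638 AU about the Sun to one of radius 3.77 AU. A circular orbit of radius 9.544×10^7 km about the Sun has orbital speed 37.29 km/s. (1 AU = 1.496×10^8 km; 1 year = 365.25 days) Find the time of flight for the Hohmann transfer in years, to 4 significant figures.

From the circular-orbit relation v² = μ/r at r = 9.544×10^7 km: μ = v²r = (37.29)² × 9.544×10^7 = 1.32714×10^11 km³/s².
In km: r₁ = 0.638 × 1.496×10^8 = 9.54448×10^7 km; r₂ = 3.77 × 1.496×10^8 = 5.63992×10^8 km.
The Hohmann ellipse has a_t = (r₁ + r₂)/2 = 3.297184×10^8 km.
Half the transfer-orbit period gives t = π√(a_t³/μ) = 5.163×10^7 s.
Converting: 5.163×10^7 s ÷ 3.15576×10^7 s/year (365.25 × 86400) = 1.636 years.

t = 1.636 years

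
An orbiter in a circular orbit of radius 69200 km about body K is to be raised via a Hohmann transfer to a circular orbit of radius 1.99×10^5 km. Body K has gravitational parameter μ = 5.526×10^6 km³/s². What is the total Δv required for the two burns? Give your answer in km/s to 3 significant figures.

The Hohmann ellipse has a_t = (r₁ + r₂)/2 = 1.341×10^5 km.
Circular speed at r₁: v₁ = √(μ/r₁) = √(5.526×10^6/69200) = 8.9362 km/s.
Transfer-orbit speed at r₁ (vis-viva): v_p = √[μ(2/r₁ − 1/a_t)] = 10.886 km/s.
First burn Δv₁ = |v_p − v₁| = 1.950 km/s.
Circular speed at r₂: v₂ = √(μ/r₂) = 5.2696 km/s.
Transfer-orbit speed at r₂: v_a = √[μ(2/r₂ − 1/a_t)] = 3.7855 km/s.
Second burn Δv₂ = |v₂ − v_a| = 1.484 km/s.
Total Δv = Δv₁ + Δv₂ = 3.434 km/s.

Δv = 3.43 km/s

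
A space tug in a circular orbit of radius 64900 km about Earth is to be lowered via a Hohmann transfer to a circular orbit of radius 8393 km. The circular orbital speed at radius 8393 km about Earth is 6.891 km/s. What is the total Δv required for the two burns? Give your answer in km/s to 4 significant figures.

Δv = 3.572 km/s

From the circular-orbit relation v² = μ/r at r = 8393 km: μ = v²r = (6.891)² × 8393 = 3.98549×10^5 km³/s².
The Hohmann ellipse has a_t = (r₁ + r₂)/2 = 36646.5 km.
At r₁ the circular-orbit speed is v₁ = √(μ/r₁) = 2.4781 km/s.
Transfer-orbit speed at r₁ (v² = μ(2/r − 1/a)): v_a = √[μ(2/r₁ − 1/a_t)] = 1.1859 km/s.
First burn Δv₁ = |v_a − v₁| = 1.2922 km/s.
At r₂, v₂ = √(μ/r₂) = 6.8910 km/s.
Transfer-orbit speed at r₂: v_p = √[μ(2/r₂ − 1/a_t)] = 9.1704 km/s.
Second burn Δv₂ = |v₂ − v_p| = 2.2794 km/s.
Δv = Δv₁ + Δv₂ = 1.2922 + 2.2794 = 3.572 km/s.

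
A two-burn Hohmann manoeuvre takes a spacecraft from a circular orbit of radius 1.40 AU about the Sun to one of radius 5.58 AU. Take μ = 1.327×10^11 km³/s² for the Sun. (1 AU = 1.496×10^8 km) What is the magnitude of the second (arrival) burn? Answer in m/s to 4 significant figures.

Δv₂ = 4623 m/s

In km: r₁ = 1.40 × 1.496×10^8 = 2.0944×10^8 km; r₂ = 5.58 × 1.496×10^8 = 8.34768×10^8 km.
Semi-major axis of the transfer orbit: a_t = (2.0944×10^8 + 8.34768×10^8)/2 = 5.22104×10^8 km.
Circular speed at r = 8.34768×10^8 km: v_c = √(μ/r) = 12.6082 km/s.
Vis-viva on the transfer ellipse at r = 8.34768×10^8 km gives v_t = √[μ(2/r − 1/a_t)] = 7.98553 km/s.
Δv₂ = |v_t − v_c| = |7.98553 − 12.6082| = 4.623 km/s.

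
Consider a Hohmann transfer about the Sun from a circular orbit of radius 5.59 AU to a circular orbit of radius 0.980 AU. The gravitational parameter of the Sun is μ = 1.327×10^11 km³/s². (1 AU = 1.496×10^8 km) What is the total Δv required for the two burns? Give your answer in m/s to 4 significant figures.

In km: r₁ = 5.59 × 1.496×10^8 = 8.36264×10^8 km; r₂ = 0.980 × 1.496×10^8 = 1.46608×10^8 km.
Transfer-ellipse semi-major axis a_t = (r₁ + r₂)/2 = (8.36264×10^8 + 1.46608×10^8)/2 = 4.91436×10^8 km.
At r₁ the circular-orbit speed is v₁ = √(μ/r₁) = 12.597 km/s.
On the transfer ellipse at r₁, v² = μ(2/r − 1/a) gives v_a = √[μ(2/r₁ − 1/a_t)] = 6.8803 km/s.
First burn Δv₁ = |v_a − v₁| = 5.717 km/s.
At r₂, v₂ = √(μ/r₂) = 30.09 km/s.
Transfer-orbit speed at r₂: v_p = √[μ(2/r₂ − 1/a_t)] = 39.25 km/s.
Second burn Δv₂ = |v₂ − v_p| = 9.160 km/s.
Total Δv = Δv₁ + Δv₂ = 14.88 km/s.

Δv = 14880 m/s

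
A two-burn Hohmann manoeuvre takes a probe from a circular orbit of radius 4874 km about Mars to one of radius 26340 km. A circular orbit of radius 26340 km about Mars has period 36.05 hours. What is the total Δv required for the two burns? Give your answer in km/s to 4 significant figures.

From Kepler's third law T² = 4π²r³/μ at r = 26340 km, T = 36.05 hours = 36.05 × 3600 s = 1.2978×10^5 s: μ = 4π²r³/T² = 42834.3 km³/s².
The Hohmann ellipse has a_t = (r₁ + r₂)/2 = 15607 km.
At r₁ the circular-orbit speed is v₁ = √(μ/r₁) = 2.9645 km/s.
On the transfer ellipse at r₁, v² = μ(2/r − 1/a) gives v_p = √[μ(2/r₁ − 1/a_t)] = 3.8512 km/s.
First burn Δv₁ = |v_p − v₁| = 0.8867 km/s.
At r₂, v₂ = √(μ/r₂) = 1.2752 km/s.
Transfer-orbit speed at r₂: v_a = √[μ(2/r₂ − 1/a_t)] = 0.71264 km/s.
Second burn Δv₂ = |v₂ − v_a| = 0.5626 km/s.
Δv = Δv₁ + Δv₂ = 0.8867 + 0.5626 = 1.449 km/s.

Δv = 1.449 km/s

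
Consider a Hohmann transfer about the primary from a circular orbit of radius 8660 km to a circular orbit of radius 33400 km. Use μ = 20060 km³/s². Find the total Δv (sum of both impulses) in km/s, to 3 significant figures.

The Hohmann ellipse has a_t = (r₁ + r₂)/2 = 21030 km.
At r₁ the circular-orbit speed is v₁ = √(μ/r₁) = 1.5219715 km/s.
On the transfer ellipse at r₁, vis-viva equation gives v_p = √[μ(2/r₁ − 1/a_t)] = 1.9180508 km/s.
First burn Δv₁ = |v_p − v₁| = 0.396079 km/s.
At r₂, v₂ = √(μ/r₂) = 0.774983 km/s.
Transfer-orbit speed at r₂: v_a = √[μ(2/r₂ − 1/a_t)] = 0.497315 km/s.
Second burn Δv₂ = |v₂ − v_a| = 0.277668 km/s.
Total Δv = Δv₁ + Δv₂ = 0.6737 km/s.

Δv = 0.674 km/s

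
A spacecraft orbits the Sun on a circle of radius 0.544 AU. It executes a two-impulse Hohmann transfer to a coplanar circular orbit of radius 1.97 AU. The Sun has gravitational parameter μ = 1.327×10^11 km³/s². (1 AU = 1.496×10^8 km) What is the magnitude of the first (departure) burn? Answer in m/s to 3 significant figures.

Δv₁ = 10200 m/s

In km: r₁ = 0.544 × 1.496×10^8 = 8.13824×10^7 km; r₂ = 1.97 × 1.496×10^8 = 2.94712×10^8 km.
The Hohmann ellipse has a_t = (r₁ + r₂)/2 = 1.880472×10^8 km.
Circular speed at r = 8.13824×10^7 km: v_c = √(μ/r) = 40.38 km/s.
Transfer-orbit speed at the same r (vis-viva, a = a_t): v_t = √[μ(2/r − 1/a_t)] = 50.55 km/s.
Δv₁ = |v_t − v_c| = |50.55 − 40.38| = 10.17 km/s.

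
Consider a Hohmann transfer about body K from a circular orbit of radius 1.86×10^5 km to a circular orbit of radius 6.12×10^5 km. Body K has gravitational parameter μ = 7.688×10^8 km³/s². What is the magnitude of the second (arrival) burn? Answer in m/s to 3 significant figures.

The Hohmann ellipse has a_t = (r₁ + r₂)/2 = 3.990×10^5 km.
Circular speed at r = 6.120×10^5 km: v_c = √(μ/r) = 35.44 km/s.
Vis-viva on the transfer ellipse at r = 6.120×10^5 km gives v_t = √[μ(2/r − 1/a_t)] = 24.20 km/s.
Δv₂ = |v_t − v_c| = |24.20 − 35.44| = 11.24 km/s.

Δv₂ = 11200 m/s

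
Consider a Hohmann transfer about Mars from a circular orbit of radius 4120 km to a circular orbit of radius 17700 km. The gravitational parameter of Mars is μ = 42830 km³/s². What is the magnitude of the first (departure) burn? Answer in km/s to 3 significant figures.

The Hohmann ellipse has a_t = (r₁ + r₂)/2 = 10910 km.
Circular speed at r = 4120 km: v_c = √(μ/r) = 3.22423 km/s.
Transfer-orbit speed at the same r (vis-viva, a = a_t): v_t = √[μ(2/r − 1/a_t)] = 4.10676 km/s.
Δv₁ = |v_t − v_c| = |4.10676 − 3.22423| = 0.8825 km/s.

Δv₁ = 0.883 km/s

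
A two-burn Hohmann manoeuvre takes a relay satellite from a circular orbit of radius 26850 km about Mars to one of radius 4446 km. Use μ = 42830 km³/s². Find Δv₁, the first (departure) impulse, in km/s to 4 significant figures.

Δv₁ = 0.5898 km/s

The Hohmann ellipse has a_t = (r₁ + r₂)/2 = 15648 km.
Circular speed at r = 26850 km: v_c = √(μ/r) = 1.263 km/s.
Vis-viva on the transfer ellipse at r = 26850 km gives v_t = √[μ(2/r − 1/a_t)] = 0.6732 km/s.
Δv₁ = |v_t − v_c| = |0.6732 − 1.263| = 0.5898 km/s.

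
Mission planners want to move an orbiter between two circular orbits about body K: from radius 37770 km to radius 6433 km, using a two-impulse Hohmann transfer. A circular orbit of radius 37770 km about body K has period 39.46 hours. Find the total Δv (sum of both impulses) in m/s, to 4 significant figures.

Δv = 2013 m/s

From Kepler's third law T² = 4π²r³/μ at r = 37770 km, T = 39.46 hours = 39.46 × 3600 s = 1.42056×10^5 s: μ = 4π²r³/T² = 1.05410×10^5 km³/s².
Semi-major axis of the transfer orbit: a_t = (37770 + 6433)/2 = 22101.5 km.
At r₁ the circular-orbit speed is v₁ = √(μ/r₁) = 1.6706 km/s.
On the transfer ellipse at r₁, v² = μ(2/r − 1/a) gives v_a = √[μ(2/r₁ − 1/a_t)] = 0.90129 km/s.
First burn Δv₁ = |v_a − v₁| = 0.7693 km/s.
Circular speed at r₂: v₂ = √(μ/r₂) = 4.048 km/s.
Transfer-orbit speed at r₂: v_p = √[μ(2/r₂ − 1/a_t)] = 5.292 km/s.
Second burn Δv₂ = |v₂ − v_p| = 1.244 km/s.
Δv = Δv₁ + Δv₂ = 0.7693 + 1.244 = 2.013 km/s.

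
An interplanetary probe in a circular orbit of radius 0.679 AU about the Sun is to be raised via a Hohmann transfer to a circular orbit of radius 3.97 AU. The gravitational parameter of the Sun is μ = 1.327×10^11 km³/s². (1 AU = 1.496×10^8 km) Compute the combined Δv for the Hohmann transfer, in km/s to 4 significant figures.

In km: r₁ = 0.679 × 1.496×10^8 = 1.015784×10^8 km; r₂ = 3.97 × 1.496×10^8 = 5.93912×10^8 km.
The Hohmann ellipse has a_t = (r₁ + r₂)/2 = 3.477452×10^8 km.
Circular speed at r₁: v₁ = √(μ/r₁) = √(1.327×10^11/1.015784×10^8) = 36.144 km/s.
On the transfer ellipse at r₁, vis-viva equation gives v_p = √[μ(2/r₁ − 1/a_t)] = 47.235 km/s.
First burn Δv₁ = |v_p − v₁| = 11.09 km/s.
Circular speed at r₂: v₂ = √(μ/r₂) = 14.948 km/s.
Transfer-orbit speed at r₂: v_a = √[μ(2/r₂ − 1/a_t)] = 8.0788 km/s.
Second burn Δv₂ = |v₂ − v_a| = 6.869 km/s.
Total Δv = Δv₁ + Δv₂ = 17.96 km/s.

Δv = 17.96 km/s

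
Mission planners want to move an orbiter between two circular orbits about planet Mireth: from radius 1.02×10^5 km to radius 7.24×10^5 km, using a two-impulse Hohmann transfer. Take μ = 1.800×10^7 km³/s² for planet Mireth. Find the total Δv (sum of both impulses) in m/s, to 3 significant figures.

Semi-major axis of the transfer orbit: a_t = (1.020×10^5 + 7.240×10^5)/2 = 4.130×10^5 km.
At r₁ the circular-orbit speed is v₁ = √(μ/r₁) = 13.284223 km/s.
Transfer-orbit speed at r₁ (vis-viva equation): v_p = √[μ(2/r₁ − 1/a_t)] = 17.588566 km/s.
First burn Δv₁ = |v_p − v₁| = 4.30434 km/s.
At r₂, v₂ = √(μ/r₂) = 4.98617 km/s.
Transfer-orbit speed at r₂: v_a = √[μ(2/r₂ − 1/a_t)] = 2.47795 km/s.
Second burn Δv₂ = |v₂ − v_a| = 2.50822 km/s.
Total Δv = Δv₁ + Δv₂ = 6.813 km/s.

Δv = 6810 m/s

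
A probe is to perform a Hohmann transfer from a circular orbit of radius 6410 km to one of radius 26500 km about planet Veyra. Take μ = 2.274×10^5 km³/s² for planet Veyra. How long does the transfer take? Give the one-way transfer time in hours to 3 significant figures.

Semi-major axis of the transfer orbit: a_t = (6410 + 26500)/2 = 16455 km.
Transfer time t = π√(a_t³/μ) = π√((16455)³ / 2.274×10^5) = 13910 s.
Converting: 13910 s ÷ 3600 s/hour = 3.86 hours.

t = 3.86 hours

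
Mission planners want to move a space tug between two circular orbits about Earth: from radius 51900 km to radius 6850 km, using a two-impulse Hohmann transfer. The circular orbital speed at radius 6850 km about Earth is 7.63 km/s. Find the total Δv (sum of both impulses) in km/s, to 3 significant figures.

From the circular-orbit relation v² = μ/r at r = 6850 km: μ = v²r = (7.63)² × 6850 = 3.98786×10^5 km³/s².
The Hohmann ellipse has a_t = (r₁ + r₂)/2 = 29375 km.
At r₁ the circular-orbit speed is v₁ = √(μ/r₁) = 2.772 km/s.
Transfer-orbit speed at r₁ (vis-viva): v_a = √[μ(2/r₁ − 1/a_t)] = 1.339 km/s.
First burn Δv₁ = |v_a − v₁| = 1.433 km/s.
At r₂, v₂ = √(μ/r₂) = 7.6300 km/s.
Transfer-orbit speed at r₂: v_p = √[μ(2/r₂ − 1/a_t)] = 10.142 km/s.
Second burn Δv₂ = |v₂ − v_p| = 2.512 km/s.
Δv = Δv₁ + Δv₂ = 1.433 + 2.512 = 3.945 km/s.

Δv = 3.95 km/s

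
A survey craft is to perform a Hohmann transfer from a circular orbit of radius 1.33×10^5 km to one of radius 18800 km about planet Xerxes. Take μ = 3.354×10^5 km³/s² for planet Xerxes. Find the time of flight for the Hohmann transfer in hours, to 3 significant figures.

The Hohmann ellipse has a_t = (r₁ + r₂)/2 = 75900 km.
Transfer time t = π√(a_t³/μ) = π√((75900)³ / 3.354×10^5) = 1.134×10^5 s.
Converting: 1.134×10^5 s ÷ 3600 s/hour = 31.5 hours.

t = 31.5 hours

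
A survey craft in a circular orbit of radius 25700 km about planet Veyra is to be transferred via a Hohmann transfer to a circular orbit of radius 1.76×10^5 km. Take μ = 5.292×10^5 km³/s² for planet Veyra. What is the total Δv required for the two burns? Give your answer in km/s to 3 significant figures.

Transfer-ellipse semi-major axis a_t = (r₁ + r₂)/2 = (25700 + 1.760×10^5)/2 = 1.0085×10^5 km.
At r₁ the circular-orbit speed is v₁ = √(μ/r₁) = 4.538 km/s.
Transfer-orbit speed at r₁ (v² = μ(2/r − 1/a)): v_p = √[μ(2/r₁ − 1/a_t)] = 5.995 km/s.
First burn Δv₁ = |v_p − v₁| = 1.457 km/s.
At r₂, v₂ = √(μ/r₂) = 1.73402 km/s.
Transfer-orbit speed at r₂: v_a = √[μ(2/r₂ − 1/a_t)] = 0.875351 km/s.
Second burn Δv₂ = |v₂ − v_a| = 0.8587 km/s.
Total Δv = Δv₁ + Δv₂ = 2.316 km/s.

Δv = 2.32 km/s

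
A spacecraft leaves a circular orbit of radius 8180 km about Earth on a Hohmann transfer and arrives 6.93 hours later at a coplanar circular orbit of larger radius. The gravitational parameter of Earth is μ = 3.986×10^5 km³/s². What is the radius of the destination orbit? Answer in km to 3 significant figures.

Transfer time t = 6.93 hours = 24948 s, and t = π√(a_t³/μ).
So a_t = (μ t²/π²)^(1/3) = (3.986×10^5 × (24948)² / π²)^(1/3) = 29293 km.
Since a_t = (r₁ + r₂)/2, r₂ = 2a_t − r₁ = 2×29293 − 8180 = 50406 km.

r₂ = 50400 km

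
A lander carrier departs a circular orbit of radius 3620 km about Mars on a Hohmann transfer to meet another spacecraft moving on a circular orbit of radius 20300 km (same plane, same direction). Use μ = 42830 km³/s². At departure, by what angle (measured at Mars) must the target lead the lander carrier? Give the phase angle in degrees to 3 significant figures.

φ = 98.6°

Transfer-ellipse semi-major axis a_t = (r₁ + r₂)/2 = (3620 + 20300)/2 = 11960 km.
Transfer time t = π√(a_t³/μ) = 19855 s.
The target's mean motion on its circular orbit is ω₂ = √(μ/r₂³) = 7.1553×10^-5 rad/s.
Angle swept by the target during transfer: ω₂·t = 1.4207 rad = 81.40°.
Arrival is 180° from departure on the ellipse, so φ = 180° − 81.40° = 98.6°.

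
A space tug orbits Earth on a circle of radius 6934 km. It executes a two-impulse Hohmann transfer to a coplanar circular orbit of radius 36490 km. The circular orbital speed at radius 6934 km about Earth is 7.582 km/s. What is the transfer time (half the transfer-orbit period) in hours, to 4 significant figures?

t = 4.422 hours

From the circular-orbit relation v² = μ/r at r = 6934 km: μ = v²r = (7.582)² × 6934 = 3.98613×10^5 km³/s².
Transfer-ellipse semi-major axis a_t = (r₁ + r₂)/2 = (6934 + 36490)/2 = 21712 km.
Transfer time t = π√(a_t³/μ) = π√((21712)³ / 3.98613×10^5) = 15920 s.
Converting: 15920 s ÷ 3600 s/hour = 4.422 hours.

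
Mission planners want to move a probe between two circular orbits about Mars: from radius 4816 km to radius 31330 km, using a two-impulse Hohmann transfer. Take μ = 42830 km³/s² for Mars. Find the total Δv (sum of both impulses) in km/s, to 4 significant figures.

Δv = 1.510 km/s

The Hohmann ellipse has a_t = (r₁ + r₂)/2 = 18073 km.
At r₁ the circular-orbit speed is v₁ = √(μ/r₁) = 2.982159 km/s.
Transfer-orbit speed at r₁ (v² = μ(2/r − 1/a)): v_p = √[μ(2/r₁ − 1/a_t)] = 3.926412 km/s.
First burn Δv₁ = |v_p − v₁| = 0.9443 km/s.
Circular speed at r₂: v₂ = √(μ/r₂) = 1.169214 km/s.
Transfer-orbit speed at r₂: v_a = √[μ(2/r₂ − 1/a_t)] = 0.6035621 km/s.
Second burn Δv₂ = |v₂ − v_a| = 0.5657 km/s.
Total Δv = Δv₁ + Δv₂ = 1.510 km/s.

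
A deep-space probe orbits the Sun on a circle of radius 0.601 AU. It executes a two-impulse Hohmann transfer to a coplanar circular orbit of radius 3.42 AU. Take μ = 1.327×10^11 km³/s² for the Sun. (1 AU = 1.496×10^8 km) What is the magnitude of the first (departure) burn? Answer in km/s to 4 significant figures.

Δv₁ = 11.69 km/s

In km: r₁ = 0.601 × 1.496×10^8 = 8.99096×10^7 km; r₂ = 3.42 × 1.496×10^8 = 5.11632×10^8 km.
Transfer-ellipse semi-major axis a_t = (r₁ + r₂)/2 = (8.99096×10^7 + 5.11632×10^8)/2 = 3.007708×10^8 km.
On the circular orbit at r = 8.99096×10^7 km, v_c = √(μ/r) = 38.42 km/s.
Transfer-orbit speed at the same r (vis-viva, a = a_t): v_t = √[μ(2/r − 1/a_t)] = 50.11 km/s.
Δv₁ = |v_t − v_c| = |50.11 − 38.42| = 11.69 km/s.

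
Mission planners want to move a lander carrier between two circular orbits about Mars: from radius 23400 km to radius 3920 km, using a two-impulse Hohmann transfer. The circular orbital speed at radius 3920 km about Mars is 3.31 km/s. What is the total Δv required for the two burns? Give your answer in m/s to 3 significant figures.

Δv = 1650 m/s

From the circular-orbit relation v² = μ/r at r = 3920 km: μ = v²r = (3.31)² × 3920 = 42947.9 km³/s².
Transfer-ellipse semi-major axis a_t = (r₁ + r₂)/2 = (23400 + 3920)/2 = 13660 km.
At r₁ the circular-orbit speed is v₁ = √(μ/r₁) = 1.35476 km/s.
Transfer-orbit speed at r₁ (v² = μ(2/r − 1/a)): v_a = √[μ(2/r₁ − 1/a_t)] = 0.725740 km/s.
First burn Δv₁ = |v_a − v₁| = 0.6290 km/s.
Circular speed at r₂: v₂ = √(μ/r₂) = 3.310 km/s.
Transfer-orbit speed at r₂: v_p = √[μ(2/r₂ − 1/a_t)] = 4.332 km/s.
Second burn Δv₂ = |v₂ − v_p| = 1.022 km/s.
Δv = Δv₁ + Δv₂ = 0.6290 + 1.022 = 1.651 km/s.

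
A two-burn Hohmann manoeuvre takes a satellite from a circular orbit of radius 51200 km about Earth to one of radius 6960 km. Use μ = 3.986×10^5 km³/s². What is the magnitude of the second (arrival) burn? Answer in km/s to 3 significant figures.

The Hohmann ellipse has a_t = (r₁ + r₂)/2 = 29080 km.
Circular speed at r = 6960 km: v_c = √(μ/r) = 7.5677 km/s.
Vis-viva on the transfer ellipse at r = 6960 km gives v_t = √[μ(2/r − 1/a_t)] = 10.042 km/s.
Δv₂ = |v_t − v_c| = |10.042 − 7.5677| = 2.474 km/s.

Δv₂ = 2.47 km/s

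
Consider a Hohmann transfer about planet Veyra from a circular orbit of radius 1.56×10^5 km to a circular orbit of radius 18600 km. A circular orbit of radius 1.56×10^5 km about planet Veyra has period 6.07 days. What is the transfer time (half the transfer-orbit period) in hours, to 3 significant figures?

From Kepler's third law T² = 4π²r³/μ at r = 1.56×10^5 km, T = 6.07 days = 6.07 × 86400 s = 5.24448×10^5 s: μ = 4π²r³/T² = 5.44915×10^5 km³/s².
Semi-major axis of the transfer orbit: a_t = (1.560×10^5 + 18600)/2 = 87300 km.
Half the transfer-orbit period gives t = π√(a_t³/μ) = 1.098×10^5 s.
Converting: 1.098×10^5 s ÷ 3600 s/hour = 30.5 hours.

t = 30.5 hours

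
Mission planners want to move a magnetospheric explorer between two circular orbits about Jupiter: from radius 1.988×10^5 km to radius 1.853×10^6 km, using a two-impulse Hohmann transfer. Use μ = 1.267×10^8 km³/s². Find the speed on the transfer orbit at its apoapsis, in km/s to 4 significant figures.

v = 3.640 km/s

Transfer-ellipse semi-major axis a_t = (r₁ + r₂)/2 = (1.988×10^5 + 1.853×10^6)/2 = 1.0259×10^6 km.
The apoapsis of the transfer ellipse is at r = 1.853×10^6 km.
From the vis-viva equation, v = √[μ(2/r − 1/a_t)] = 3.640 km/s.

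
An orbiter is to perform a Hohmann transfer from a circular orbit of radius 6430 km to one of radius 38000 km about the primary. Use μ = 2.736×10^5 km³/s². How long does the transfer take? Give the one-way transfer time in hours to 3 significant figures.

t = 5.52 hours

Semi-major axis of the transfer orbit: a_t = (6430 + 38000)/2 = 22215 km.
By Kepler's third law the transfer-orbit period is T = 2π√(a_t³/μ), so t = T/2 = 19887 s.
Converting: 19887 s ÷ 3600 s/hour = 5.52 hours.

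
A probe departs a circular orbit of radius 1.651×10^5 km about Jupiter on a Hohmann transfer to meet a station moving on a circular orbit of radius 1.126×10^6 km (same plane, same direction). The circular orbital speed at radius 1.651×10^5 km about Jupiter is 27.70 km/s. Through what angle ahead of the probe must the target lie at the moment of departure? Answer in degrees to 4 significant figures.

From the circular-orbit relation v² = μ/r at r = 1.651×10^5 km: μ = v²r = (27.70)² × 1.651×10^5 = 1.26680×10^8 km³/s².
Transfer-ellipse semi-major axis a_t = (r₁ + r₂)/2 = (1.651×10^5 + 1.126×10^6)/2 = 6.4555×10^5 km.
The half-period of the transfer ellipse is t = π√(a_t³/μ) = 1.44774×10^5 s.
Target angular speed ω₂ = √(μ/r₂³) = 9.41989×10^-6 rad/s.
Angle swept by the target during transfer: ω₂·t = 1.3638 rad = 78.14°.
The probe traverses 180° on the transfer ellipse, so the target must lead by 180° − 78.14° = 101.9°.

φ = 101.9°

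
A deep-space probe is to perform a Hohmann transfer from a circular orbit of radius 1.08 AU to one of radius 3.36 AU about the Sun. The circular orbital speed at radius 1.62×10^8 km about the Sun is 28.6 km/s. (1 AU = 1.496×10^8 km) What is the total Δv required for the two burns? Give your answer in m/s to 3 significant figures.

Δv = 11500 m/s

From the circular-orbit relation v² = μ/r at r = 1.62×10^8 km: μ = v²r = (28.6)² × 1.62×10^8 = 1.32510×10^11 km³/s².
In km: r₁ = 1.08 × 1.496×10^8 = 1.61568×10^8 km; r₂ = 3.36 × 1.496×10^8 = 5.02656×10^8 km.
Transfer-ellipse semi-major axis a_t = (r₁ + r₂)/2 = (1.61568×10^8 + 5.02656×10^8)/2 = 3.32112×10^8 km.
Circular speed at r₁: v₁ = √(μ/r₁) = √(1.32510×10^11/1.61568×10^8) = 28.638 km/s.
On the transfer ellipse at r₁, vis-viva equation gives v_p = √[μ(2/r₁ − 1/a_t)] = 35.232 km/s.
First burn Δv₁ = |v_p − v₁| = 6.594 km/s.
Circular speed at r₂: v₂ = √(μ/r₂) = 16.2363 km/s.
Transfer-orbit speed at r₂: v_a = √[μ(2/r₂ − 1/a_t)] = 11.3246 km/s.
Second burn Δv₂ = |v₂ − v_a| = 4.912 km/s.
Δv = Δv₁ + Δv₂ = 6.594 + 4.912 = 11.51 km/s.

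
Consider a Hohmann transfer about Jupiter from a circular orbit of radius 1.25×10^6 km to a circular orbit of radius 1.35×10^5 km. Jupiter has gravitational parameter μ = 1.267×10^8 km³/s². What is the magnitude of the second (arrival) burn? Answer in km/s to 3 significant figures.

Δv₂ = 10.5 km/s

Transfer-ellipse semi-major axis a_t = (r₁ + r₂)/2 = (1.250×10^6 + 1.350×10^5)/2 = 6.925×10^5 km.
On the circular orbit at r = 1.350×10^5 km, v_c = √(μ/r) = 30.64 km/s.
Vis-viva on the transfer ellipse at r = 1.350×10^5 km gives v_t = √[μ(2/r − 1/a_t)] = 41.16 km/s.
Δv₂ = |v_t − v_c| = |41.16 − 30.64| = 10.52 km/s.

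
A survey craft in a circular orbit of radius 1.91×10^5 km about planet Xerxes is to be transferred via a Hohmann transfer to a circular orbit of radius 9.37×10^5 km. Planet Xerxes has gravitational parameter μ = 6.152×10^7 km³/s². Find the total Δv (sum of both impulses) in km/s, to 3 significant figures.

Transfer-ellipse semi-major axis a_t = (r₁ + r₂)/2 = (1.910×10^5 + 9.370×10^5)/2 = 5.640×10^5 km.
Circular speed at r₁: v₁ = √(μ/r₁) = √(6.152×10^7/1.910×10^5) = 17.9470 km/s.
On the transfer ellipse at r₁, v² = μ(2/r − 1/a) gives v_p = √[μ(2/r₁ − 1/a_t)] = 23.1325 km/s.
First burn Δv₁ = |v_p − v₁| = 5.1855 km/s.
Circular speed at r₂: v₂ = √(μ/r₂) = 8.1029 km/s.
Transfer-orbit speed at r₂: v_a = √[μ(2/r₂ − 1/a_t)] = 4.7154 km/s.
Second burn Δv₂ = |v₂ − v_a| = 3.3875 km/s.
Δv = Δv₁ + Δv₂ = 5.1855 + 3.3875 = 8.573 km/s.

Δv = 8.57 km/s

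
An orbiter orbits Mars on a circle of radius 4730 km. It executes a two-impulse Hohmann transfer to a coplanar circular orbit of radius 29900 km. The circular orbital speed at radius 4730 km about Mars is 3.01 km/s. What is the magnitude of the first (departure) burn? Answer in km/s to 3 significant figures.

From the circular-orbit relation v² = μ/r at r = 4730 km: μ = v²r = (3.01)² × 4730 = 42854.3 km³/s².
Transfer-ellipse semi-major axis a_t = (r₁ + r₂)/2 = (4730 + 29900)/2 = 17315 km.
On the circular orbit at r = 4730 km, v_c = √(μ/r) = 3.0100 km/s.
Transfer-orbit speed at the same r (vis-viva, a = a_t): v_t = √[μ(2/r − 1/a_t)] = 3.9554 km/s.
Δv₁ = |v_t − v_c| = |3.9554 − 3.0100| = 0.9454 km/s.

Δv₁ = 0.945 km/s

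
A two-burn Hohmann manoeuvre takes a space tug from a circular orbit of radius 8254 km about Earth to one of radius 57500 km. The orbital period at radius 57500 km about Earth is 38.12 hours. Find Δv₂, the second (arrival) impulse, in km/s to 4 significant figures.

Δv₂ = 1.314 km/s

From Kepler's third law T² = 4π²r³/μ at r = 57500 km, T = 38.12 hours = 38.12 × 3600 s = 1.37232×10^5 s: μ = 4π²r³/T² = 3.98522×10^5 km³/s².
Transfer-ellipse semi-major axis a_t = (r₁ + r₂)/2 = (8254 + 57500)/2 = 32877 km.
On the circular orbit at r = 57500 km, v_c = √(μ/r) = 2.633 km/s.
Vis-viva on the transfer ellipse at r = 57500 km gives v_t = √[μ(2/r − 1/a_t)] = 1.319 km/s.
Δv₂ = |v_t − v_c| = |1.319 − 2.633| = 1.314 km/s.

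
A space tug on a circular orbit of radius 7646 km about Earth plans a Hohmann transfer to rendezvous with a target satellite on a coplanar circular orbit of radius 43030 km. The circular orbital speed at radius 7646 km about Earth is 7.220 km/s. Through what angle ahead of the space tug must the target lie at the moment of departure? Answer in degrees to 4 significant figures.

From the circular-orbit relation v² = μ/r at r = 7646 km: μ = v²r = (7.220)² × 7646 = 3.98574×10^5 km³/s².
Semi-major axis of the transfer orbit: a_t = (7646 + 43030)/2 = 25338 km.
The half-period of the transfer ellipse is t = π√(a_t³/μ) = 20070 s.
The target's mean motion on its circular orbit is ω₂ = √(μ/r₂³) = 7.073×10^-5 rad/s.
Angle swept by the target during transfer: ω₂·t = 1.41955 rad = 81.33°.
The space tug traverses 180° on the transfer ellipse, so the target must lead by 180° − 81.33° = 98.67°.

φ = 98.67°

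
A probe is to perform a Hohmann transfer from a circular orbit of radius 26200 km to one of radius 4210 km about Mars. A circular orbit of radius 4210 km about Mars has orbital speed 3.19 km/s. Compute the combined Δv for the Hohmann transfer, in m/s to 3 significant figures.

From the circular-orbit relation v² = μ/r at r = 4210 km: μ = v²r = (3.19)² × 4210 = 42841.4 km³/s².
Semi-major axis of the transfer orbit: a_t = (26200 + 4210)/2 = 15205 km.
At r₁ the circular-orbit speed is v₁ = √(μ/r₁) = 1.27874 km/s.
On the transfer ellipse at r₁, vis-viva equation gives v_a = √[μ(2/r₁ − 1/a_t)] = 0.672867 km/s.
First burn Δv₁ = |v_a − v₁| = 0.6059 km/s.
At r₂, v₂ = √(μ/r₂) = 3.1900 km/s.
Transfer-orbit speed at r₂: v_p = √[μ(2/r₂ − 1/a_t)] = 4.1874 km/s.
Second burn Δv₂ = |v₂ − v_p| = 0.9974 km/s.
Total Δv = Δv₁ + Δv₂ = 1.603 km/s.

Δv = 1600 m/s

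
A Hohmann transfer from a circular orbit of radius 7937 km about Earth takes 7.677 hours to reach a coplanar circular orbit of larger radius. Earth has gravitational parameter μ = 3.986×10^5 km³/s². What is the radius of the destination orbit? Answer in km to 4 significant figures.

r₂ = 54790 km

Transfer time t = 7.677 hours = 27637.2 s, and t = π√(a_t³/μ).
So a_t = (μ t²/π²)^(1/3) = (3.986×10^5 × (27637.2)² / π²)^(1/3) = 31362 km.
Since a_t = (r₁ + r₂)/2, r₂ = 2a_t − r₁ = 2×31362 − 7937 = 54787 km.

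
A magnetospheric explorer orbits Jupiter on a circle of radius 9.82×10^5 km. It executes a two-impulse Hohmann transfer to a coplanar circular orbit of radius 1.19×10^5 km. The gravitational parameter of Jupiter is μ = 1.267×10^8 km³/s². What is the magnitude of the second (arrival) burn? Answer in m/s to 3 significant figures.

Semi-major axis of the transfer orbit: a_t = (9.820×10^5 + 1.190×10^5)/2 = 5.505×10^5 km.
Circular speed at r = 1.190×10^5 km: v_c = √(μ/r) = 32.63 km/s.
Vis-viva on the transfer ellipse at r = 1.190×10^5 km gives v_t = √[μ(2/r − 1/a_t)] = 43.58 km/s.
Δv₂ = |v_t − v_c| = |43.58 − 32.63| = 10.95 km/s.

Δv₂ = 11000 m/s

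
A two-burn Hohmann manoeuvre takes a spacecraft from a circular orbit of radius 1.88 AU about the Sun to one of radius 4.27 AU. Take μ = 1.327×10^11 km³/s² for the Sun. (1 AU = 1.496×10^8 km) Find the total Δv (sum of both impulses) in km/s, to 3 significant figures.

In km: r₁ = 1.88 × 1.496×10^8 = 2.81248×10^8 km; r₂ = 4.27 × 1.496×10^8 = 6.38792×10^8 km.
The Hohmann ellipse has a_t = (r₁ + r₂)/2 = 4.6002×10^8 km.
At r₁ the circular-orbit speed is v₁ = √(μ/r₁) = 21.722 km/s.
On the transfer ellipse at r₁, vis-viva equation gives v_p = √[μ(2/r₁ − 1/a_t)] = 25.597 km/s.
First burn Δv₁ = |v_p − v₁| = 3.875 km/s.
Circular speed at r₂: v₂ = √(μ/r₂) = 14.413 km/s.
Transfer-orbit speed at r₂: v_a = √[μ(2/r₂ − 1/a_t)] = 11.270 km/s.
Second burn Δv₂ = |v₂ − v_a| = 3.143 km/s.
Total Δv = Δv₁ + Δv₂ = 7.018 km/s.

Δv = 7.02 km/s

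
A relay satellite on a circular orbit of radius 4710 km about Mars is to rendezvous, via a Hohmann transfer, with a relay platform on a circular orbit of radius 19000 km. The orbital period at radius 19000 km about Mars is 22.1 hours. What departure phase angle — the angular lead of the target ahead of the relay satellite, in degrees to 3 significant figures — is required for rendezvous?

φ = 91.3°

From Kepler's third law T² = 4π²r³/μ at r = 19000 km, T = 22.1 hours = 22.1 × 3600 s = 79560 s: μ = 4π²r³/T² = 42779.0 km³/s².
Transfer-ellipse semi-major axis a_t = (r₁ + r₂)/2 = (4710 + 19000)/2 = 11855 km.
Transfer time t = π√(a_t³/μ) = 19606 s.
The target's mean motion on its circular orbit is ω₂ = √(μ/r₂³) = 7.8974×10^-5 rad/s.
Angle swept by the target during transfer: ω₂·t = 1.54836 rad = 88.71°.
The relay satellite traverses 180° on the transfer ellipse, so the target must lead by 180° − 88.71° = 91.3°.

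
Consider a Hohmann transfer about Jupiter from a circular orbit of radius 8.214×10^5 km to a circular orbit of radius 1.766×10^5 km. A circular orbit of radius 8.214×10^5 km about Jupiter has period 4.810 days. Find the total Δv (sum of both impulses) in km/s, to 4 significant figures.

Δv = 12.61 km/s

From Kepler's third law T² = 4π²r³/μ at r = 8.214×10^5 km, T = 4.810 days = 4.810 × 86400 s = 4.15584×10^5 s: μ = 4π²r³/T² = 1.26679×10^8 km³/s².
The Hohmann ellipse has a_t = (r₁ + r₂)/2 = 4.990×10^5 km.
At r₁ the circular-orbit speed is v₁ = √(μ/r₁) = 12.419 km/s.
On the transfer ellipse at r₁, v² = μ(2/r − 1/a) gives v_a = √[μ(2/r₁ − 1/a_t)] = 7.3879 km/s.
First burn Δv₁ = |v_a − v₁| = 5.031 km/s.
Circular speed at r₂: v₂ = √(μ/r₂) = 26.78 km/s.
Transfer-orbit speed at r₂: v_p = √[μ(2/r₂ − 1/a_t)] = 34.36 km/s.
Second burn Δv₂ = |v₂ − v_p| = 7.580 km/s.
Δv = Δv₁ + Δv₂ = 5.031 + 7.580 = 12.61 km/s.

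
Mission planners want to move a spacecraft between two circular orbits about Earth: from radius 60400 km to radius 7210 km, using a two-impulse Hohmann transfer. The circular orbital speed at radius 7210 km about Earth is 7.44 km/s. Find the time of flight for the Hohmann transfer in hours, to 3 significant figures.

From the circular-orbit relation v² = μ/r at r = 7210 km: μ = v²r = (7.44)² × 7210 = 3.99099×10^5 km³/s².
Semi-major axis of the transfer orbit: a_t = (60400 + 7210)/2 = 33805 km.
Transfer time t = π√(a_t³/μ) = π√((33805)³ / 3.99099×10^5) = 30910 s.
Converting: 30910 s ÷ 3600 s/hour = 8.59 hours.

t = 8.59 hours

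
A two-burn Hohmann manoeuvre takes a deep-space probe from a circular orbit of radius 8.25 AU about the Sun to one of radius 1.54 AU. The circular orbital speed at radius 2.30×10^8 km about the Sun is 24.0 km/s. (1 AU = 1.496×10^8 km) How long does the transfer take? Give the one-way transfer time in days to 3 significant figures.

t = 1980 days

From the circular-orbit relation v² = μ/r at r = 2.30×10^8 km: μ = v²r = (24.0)² × 2.30×10^8 = 1.32480×10^11 km³/s².
In km: r₁ = 8.25 × 1.496×10^8 = 1.2342×10^9 km; r₂ = 1.54 × 1.496×10^8 = 2.30384×10^8 km.
The Hohmann ellipse has a_t = (r₁ + r₂)/2 = 7.32292×10^8 km.
Half the transfer-orbit period gives t = π√(a_t³/μ) = 1.710×10^8 s.
Converting: 1.710×10^8 s ÷ 86400 s/day = 1980 days.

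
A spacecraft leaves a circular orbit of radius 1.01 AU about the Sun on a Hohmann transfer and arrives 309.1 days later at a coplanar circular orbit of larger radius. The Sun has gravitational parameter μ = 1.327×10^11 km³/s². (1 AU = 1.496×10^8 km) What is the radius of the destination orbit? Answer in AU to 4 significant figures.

r₂ = 1.830 AU

In km: r₁ = 1.01 × 1.496×10^8 = 1.51096×10^8 km.
Transfer time t = 309.1 days = 2.670624×10^7 s, and t = π√(a_t³/μ).
So a_t = (μ t²/π²)^(1/3) = (1.327×10^11 × (2.670624×10^7)² / π²)^(1/3) = 2.1245×10^8 km.
Since a_t = (r₁ + r₂)/2, r₂ = 2a_t − r₁ = 2×2.1245×10^8 − 1.51096×10^8 = 2.73804×10^8 km.
In AU: r₂ = 2.73804×10^8 / 1.496×10^8 = 1.830 AU.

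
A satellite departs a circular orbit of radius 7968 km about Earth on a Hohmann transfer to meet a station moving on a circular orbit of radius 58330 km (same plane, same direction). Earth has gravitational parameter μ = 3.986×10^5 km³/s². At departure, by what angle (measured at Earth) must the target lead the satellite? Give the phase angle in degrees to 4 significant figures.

The Hohmann ellipse has a_t = (r₁ + r₂)/2 = 33149 km.
Transfer time t = π√(a_t³/μ) = 30030 s.
The target's mean motion on its circular orbit is ω₂ = √(μ/r₂³) = 4.482×10^-5 rad/s.
Angle swept by the target during transfer: ω₂·t = 1.346 rad = 77.12°.
Arrival is 180° from departure on the ellipse, so φ = 180° − 77.12° = 102.9°.

φ = 102.9°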